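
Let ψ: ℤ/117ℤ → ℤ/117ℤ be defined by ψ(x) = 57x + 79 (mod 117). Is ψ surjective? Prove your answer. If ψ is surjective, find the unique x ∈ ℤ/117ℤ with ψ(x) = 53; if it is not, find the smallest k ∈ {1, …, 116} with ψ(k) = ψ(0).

39

Since gcd(57, 117) = 3, we have 57x ≡ 0 (mod 3) for all x, so ψ(x) ≡ 1 (mod 3).
But 0 ≢ 1 (mod 3), so 0 ∈ ℤ/117ℤ has no preimage. Thus ψ is not surjective.
Since ψ is not surjective, we find the least positive k with ψ(k) = ψ(0): this means 57k ≡ 0 (mod 117), i.e. 117 ∣ 57k. Since gcd(57, 117) = 3, dividing through by 3 this holds exactly when 39 ∣ 19k, and as gcd(19, 39) = 1, exactly when 39 ∣ k.
The smallest positive such k is 39.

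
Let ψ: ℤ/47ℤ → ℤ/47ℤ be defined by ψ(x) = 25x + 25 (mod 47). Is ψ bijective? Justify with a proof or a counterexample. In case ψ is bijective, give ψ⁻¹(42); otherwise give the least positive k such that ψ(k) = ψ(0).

27

If ψ(s) = ψ(t), then 25s ≡ 25t (mod 47). Because gcd(25, 47) = 1, we may cancel 25 to get s ≡ t (mod 47).
We now compute 25⁻¹ mod 47 explicitly. Euclid's algorithm: 47 = 1·25 + 22, 25 = 1·22 + 3, 22 = 7·3 + 1; back-substituting gives 1 = 32·25 − 17·47, so 25⁻¹ ≡ 32 (mod 47).
Then y ↦ 32(y − 25) is a two-sided inverse to ψ, so every y ∈ ℤ/47ℤ has a preimage.
So ψ is bijective.
Since ψ is bijective, we find ψ⁻¹(42): we need 25x ≡ 42 − 25 ≡ 17 (mod 47). Using 25⁻¹ = 32: x ≡ 32·17 = 544 = 11·47 + 27, so x = 27.
Check: ψ(27) = 25·27 + 25 = 700 = 14·47 + 42 ≡ 42 (mod 47).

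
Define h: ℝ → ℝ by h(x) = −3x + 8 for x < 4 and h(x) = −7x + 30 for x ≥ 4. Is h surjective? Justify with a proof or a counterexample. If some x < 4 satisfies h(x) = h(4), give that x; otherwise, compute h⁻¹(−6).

2

Both pieces are strictly decreasing (slopes −3 and −7), so each is injective on its own interval.
The left piece maps (−∞, 4) onto (−4, ∞); the right piece maps [4, ∞) onto (−∞, 2].
The union (−4, ∞) ∪ (−∞, 2] covers ℝ, so h is surjective.
For the follow-up: the images overlap, so an x < 4 with h(x) = h(4) exists. h(4) = 2; solving −3x + 8 = 2 for x < 4 gives x = (2 − 8)/(−3) = 2.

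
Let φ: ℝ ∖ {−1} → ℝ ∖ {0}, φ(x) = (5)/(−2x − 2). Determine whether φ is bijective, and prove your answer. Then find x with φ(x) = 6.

Suppose φ(a) = φ(b). Cross-multiplying: (5)(−2b − 2) = (5)(−2a − 2).
Expanding both sides and cancelling the symmetric terms leaves 10·(a − b) = 0. Since 10 ≠ 0, a = b. Therefore φ is injective.
For any y ≠ 0, solving y(−2x − 2) = 5 for x gives a well-defined x ≠ −1. So φ is surjective.
Thus φ is bijective.
Solving φ(x) = 6: cross-multiplying gives 5 = 6(−2x − 2), which rearranges to 12x = −17, so x = −17/12.

-17/12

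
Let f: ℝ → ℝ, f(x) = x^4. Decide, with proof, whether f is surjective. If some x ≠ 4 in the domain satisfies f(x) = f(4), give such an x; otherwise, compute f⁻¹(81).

Since 4 is even, x^4 ≥ 0 for all x ∈ ℝ, so −1 ∈ ℝ has no preimage. Thus f is not surjective.
For the follow-up, such an x exists: taking x = −4 ∈ ℝ gives f(−4) = 256 = f(4) with −4 ≠ 4.

-4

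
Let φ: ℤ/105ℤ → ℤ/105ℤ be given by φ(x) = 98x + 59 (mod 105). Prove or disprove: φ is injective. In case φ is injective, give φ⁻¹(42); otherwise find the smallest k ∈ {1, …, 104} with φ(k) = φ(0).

We have gcd(98, 105) = 7 > 1. Taking x_1 = 0 and x_2 = 15: φ(0) = 59 and φ(15) = 98·15 + 59 = 1529 ≡ 59 (mod 105).
So φ(0) = φ(15) while 0 ≠ 15, hence φ is not injective.
Since φ is not injective, we find the least positive k with φ(k) = φ(0): this means 98k ≡ 0 (mod 105), i.e. 105 ∣ 98k. Since gcd(98, 105) = 7, dividing through by 7 this holds exactly when 15 ∣ 14k, and as gcd(14, 15) = 1, exactly when 15 ∣ k.
The smallest positive such k is 15.

15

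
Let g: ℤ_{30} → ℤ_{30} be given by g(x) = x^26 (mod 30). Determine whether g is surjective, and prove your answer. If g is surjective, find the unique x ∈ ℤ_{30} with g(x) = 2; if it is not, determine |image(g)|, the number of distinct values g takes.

12

g(2): Repeated squaring mod 30: 2^1 ≡ 2, 2^2 ≡ 2² = 4, 2^4 ≡ 4² = 16, 2^8 ≡ 16² = 256 ≡ 16, 2^16 ≡ 16² = 256 ≡ 16. Since 26 = 16 + 8 + 2, 2^26 ≡ 16·16·4: 16·16 = 256 ≡ 16, then 16·4 = 64 ≡ 4. So 2^26 ≡ 4 (mod 30).
g(8): Repeated squaring mod 30: 8^1 ≡ 8, 8^2 ≡ 8² = 64 ≡ 4, 8^4 ≡ 4² = 16, 8^8 ≡ 16² = 256 ≡ 16, 8^16 ≡ 16² = 256 ≡ 16. Since 26 = 16 + 8 + 2, 8^26 ≡ 16·16·4: 16·16 = 256 ≡ 16, then 16·4 = 64 ≡ 4. So 8^26 ≡ 4 (mod 30).
So g(2) = g(8) = 4 while 2 ≠ 8, thus g is not injective.
A non-injective map from the 30-element set ℤ_{30} to itself takes at most 29 distinct values, so it cannot be surjective. Therefore g is not surjective.
Since g is not surjective, we determine |image(g)|. Computing x^26 mod 30 for each x (by repeated squaring, reducing mod 30 at every step), the values g(0), g(1), …, g(29) are: 0, 1, 4, 9, 16, 25, 6, 19, 4, 21, 10, 1, 24, 19, 16, 15, 16, 19, 24, 1, 10, 21, 4, 19, 6, 25, 16, 9, 4, 1.
The distinct values are {0, 1, 4, 6, 9, 10, 15, 16, 19, 21, 24, 25}; there are 12 of them.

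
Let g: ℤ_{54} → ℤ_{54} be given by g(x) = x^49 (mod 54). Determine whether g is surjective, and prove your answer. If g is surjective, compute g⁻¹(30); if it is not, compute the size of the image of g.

g(0) = 0^49 = 0.
g(6): Repeated squaring mod 54: 6^1 ≡ 6, 6^2 ≡ 6² = 36, 6^4 ≡ 36² = 1296 ≡ 0, 6^8 ≡ 0² = 0, 6^16 ≡ 0² = 0, 6^32 ≡ 0² = 0. Since 49 = 32 + 16 + 1, 6^49 ≡ 0·0·6: 0·0 = 0, then 0·6 = 0. So 6^49 ≡ 0 (mod 54).
So g(0) = g(6) = 0 while 0 ≠ 6, therefore g is not injective.
A non-injective map from the 54-element set ℤ_{54} to itself takes at most 53 distinct values, so it cannot be surjective. So g is not surjective.
Since g is not surjective, we determine |image(g)|. Computing x^49 mod 54 for each x (by repeated squaring, reducing mod 54 at every step), the values g(0), g(1), …, g(53) are: 0, 1, 38, 27, 40, 23, 0, 25, 8, 27, 10, 47, 0, 49, 32, 27, 34, 17, 0, 19, 2, 27, 4, 41, 0, 43, 26, 27, 28, 11, 0, 13, 50, 27, 52, 35, 0, 37, 20, 27, 22, 5, 0, 7, 44, 27, 46, 29, 0, 31, 14, 27, 16, 53.
The distinct values are {0, 1, 2, 4, 5, 7, 8, 10, 11, 13, 14, 16, 17, 19, 20, 22, 23, 25, 26, 27, 28, 29, 31, 32, 34, 35, 37, 38, 40, 41, 43, 44, 46, 47, 49, 50, 52, 53}; there are 38 of them.

38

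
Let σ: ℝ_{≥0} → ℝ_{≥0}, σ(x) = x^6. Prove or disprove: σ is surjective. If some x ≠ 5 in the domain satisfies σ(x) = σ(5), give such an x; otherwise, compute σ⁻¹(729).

For any y ∈ ℝ_{≥0}, x = y^{1/6} ∈ ℝ_{≥0} gives σ(x) = y, so σ is surjective.
Since x ↦ x^6 is strictly increasing on ℝ_{≥0}, it is injective there, so no x ≠ 5 in the domain has σ(x) = σ(5). We therefore compute σ⁻¹(729) = 729^{1/6} = 3 (indeed 3^6 = 729).

3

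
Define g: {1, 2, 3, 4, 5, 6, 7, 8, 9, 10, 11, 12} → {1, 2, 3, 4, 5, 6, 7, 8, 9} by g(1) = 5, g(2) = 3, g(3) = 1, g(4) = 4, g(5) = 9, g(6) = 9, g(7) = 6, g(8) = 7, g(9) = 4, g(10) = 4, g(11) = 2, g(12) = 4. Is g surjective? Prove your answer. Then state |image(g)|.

8

No element maps to 8, so g is not surjective.
The image of g is {1, 2, 3, 4, 5, 6, 7, 9}, which has 8 elements.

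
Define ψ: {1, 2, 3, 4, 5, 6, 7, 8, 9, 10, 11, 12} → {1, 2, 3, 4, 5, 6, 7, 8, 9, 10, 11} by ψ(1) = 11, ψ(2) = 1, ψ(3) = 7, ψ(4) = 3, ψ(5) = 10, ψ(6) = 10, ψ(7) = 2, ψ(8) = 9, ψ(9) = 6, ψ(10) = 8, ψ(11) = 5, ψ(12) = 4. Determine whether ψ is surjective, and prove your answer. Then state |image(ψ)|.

11

Every element of the codomain has a preimage: 1 = ψ(2), 2 = ψ(7), 3 = ψ(4), 4 = ψ(12), 5 = ψ(11), 6 = ψ(9), 7 = ψ(3), 8 = ψ(10), 9 = ψ(8), 10 = ψ(5), 11 = ψ(1).
So ψ is surjective.
The image of ψ is {1, 2, 3, 4, 5, 6, 7, 8, 9, 10, 11}, which has 11 elements.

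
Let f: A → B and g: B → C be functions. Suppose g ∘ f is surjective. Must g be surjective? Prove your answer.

surjective

Let c ∈ C. Since g ∘ f is surjective, some a ∈ A has g(f(a)) = c. Then b = f(a) ∈ B satisfies g(b) = c. So g is surjective.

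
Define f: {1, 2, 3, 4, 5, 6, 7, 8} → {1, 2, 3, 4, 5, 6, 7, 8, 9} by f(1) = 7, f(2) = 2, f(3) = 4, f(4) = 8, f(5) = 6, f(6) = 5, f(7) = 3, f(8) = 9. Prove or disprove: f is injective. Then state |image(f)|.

The values f(1), …, f(8) are 7, 2, 4, 8, 6, 5, 3, 9 — all distinct.
So f(x_1) = f(x_2) only when x_1 = x_2, and f is injective.
The image of f is {2, 3, 4, 5, 6, 7, 8, 9}, which has 8 elements.

8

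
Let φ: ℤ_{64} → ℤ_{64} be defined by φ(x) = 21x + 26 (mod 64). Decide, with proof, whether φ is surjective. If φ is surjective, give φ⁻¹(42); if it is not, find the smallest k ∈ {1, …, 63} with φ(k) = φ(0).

Since gcd(21, 64) = 1, 21 is invertible modulo 64. Euclid's algorithm: 64 = 3·21 + 1; back-substituting gives 1 = 61·21 − 20·64, so 21⁻¹ ≡ 61 (mod 64).
For any y ∈ ℤ_{64}, x = 61(y − 26) mod 64 satisfies φ(x) = 21·61(y − 26) + 26 ≡ y (since 21·61 ≡ 1 mod 64). So every y has a preimage.
So φ is surjective.
Since φ is surjective, we compute φ⁻¹(42): solve 21x + 26 ≡ 42 (mod 64), i.e. 21x ≡ 16 (mod 64).
Multiplying by 21⁻¹ = 61 gives x ≡ 61·16 = 976 = 15·64 + 16 ≡ 16 (mod 64).
Check: φ(16) = 21·16 + 26 = 362 = 5·64 + 42 ≡ 42 (mod 64).

16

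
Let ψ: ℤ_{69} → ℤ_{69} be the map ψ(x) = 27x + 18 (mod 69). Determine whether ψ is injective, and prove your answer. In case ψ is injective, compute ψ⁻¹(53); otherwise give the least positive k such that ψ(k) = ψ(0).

We have gcd(27, 69) = 3 > 1. Taking x_1 = 0 and x_2 = 23: ψ(0) = 18 and ψ(23) = 27·23 + 18 = 639 ≡ 18 (mod 69).
So ψ(0) = ψ(23) while 0 ≠ 23, hence ψ is not injective.
Since ψ is not injective, we find the least positive k with ψ(k) = ψ(0): this means 27k ≡ 0 (mod 69), i.e. 69 ∣ 27k. Since gcd(27, 69) = 3, dividing through by 3 this holds exactly when 23 ∣ 9k, and as gcd(9, 23) = 1, exactly when 23 ∣ k.
The smallest positive such k is 23.

23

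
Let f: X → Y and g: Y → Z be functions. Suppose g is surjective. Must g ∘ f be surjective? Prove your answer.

not surjective

No. Take X = {1}, Y = Z = {1, 2, 3, 4}, f(1) = 1, and g = identity (surjective).
Then (g ∘ f)(1) = 1, and 4 ∈ Z has no preimage under g ∘ f, so g ∘ f is not surjective.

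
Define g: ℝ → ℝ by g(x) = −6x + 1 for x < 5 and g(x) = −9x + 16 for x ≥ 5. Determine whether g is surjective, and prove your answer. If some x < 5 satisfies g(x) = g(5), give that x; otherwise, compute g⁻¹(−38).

Both pieces are strictly decreasing (slopes −6 and −9), so each is injective on its own interval.
The left piece maps (−∞, 5) onto (−29, ∞); the right piece maps [5, ∞) onto (−∞, −29].
These images together cover ℝ, so g is surjective.
Because the two images are disjoint, no x < 5 has g(x) = g(5), so we compute g⁻¹(−38): −38 lies in (−∞, −29], so solve −9x + 16 = −38: x = (−38 − 16)/(−9) = 6.

6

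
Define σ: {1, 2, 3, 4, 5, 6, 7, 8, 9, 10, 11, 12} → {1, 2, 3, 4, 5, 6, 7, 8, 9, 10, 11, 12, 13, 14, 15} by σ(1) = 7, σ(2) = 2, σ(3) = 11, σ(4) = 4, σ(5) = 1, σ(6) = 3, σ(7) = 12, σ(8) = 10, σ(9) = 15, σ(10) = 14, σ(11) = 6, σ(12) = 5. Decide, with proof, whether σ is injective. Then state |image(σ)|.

The values σ(1), …, σ(12) are 7, 2, 11, 4, 1, 3, 12, 10, 15, 14, 6, 5 — all distinct.
So σ(u) = σ(v) only when u = v, and σ is injective.
The image of σ is {1, 2, 3, 4, 5, 6, 7, 10, 11, 12, 14, 15}, which has 12 elements.

12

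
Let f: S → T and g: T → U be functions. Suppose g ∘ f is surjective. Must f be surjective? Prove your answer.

not surjective

No. Take S = {1, 2, 3}, T = {1, 2, 3, 4, 5}, U = {1}, f(a) = 1 for every a ∈ S, and g(b) = 1 for every b ∈ T.
Then g ∘ f is surjective onto {1}, but 5 ∈ T has no preimage under f, so f is not surjective.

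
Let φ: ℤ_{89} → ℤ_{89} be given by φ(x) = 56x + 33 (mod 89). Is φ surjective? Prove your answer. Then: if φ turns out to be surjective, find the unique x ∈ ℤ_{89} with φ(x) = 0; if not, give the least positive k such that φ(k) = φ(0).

1

Since gcd(56, 89) = 1, 56 is invertible modulo 89. Euclid's algorithm: 89 = 1·56 + 33, 56 = 1·33 + 23, 33 = 1·23 + 10, 23 = 2·10 + 3, 10 = 3·3 + 1; back-substituting gives 1 = 62·56 − 39·89, so 56⁻¹ ≡ 62 (mod 89).
Then y ↦ 62(y − 33) is a two-sided inverse to φ, so every y ∈ ℤ_{89} has a preimage.
So φ is surjective.
Since φ is surjective, we compute φ⁻¹(0): solve 56x + 33 ≡ 0 (mod 89), i.e. 56x ≡ 56 (mod 89).
Multiplying by 56⁻¹ = 62 gives x ≡ 62·56 = 3472 = 39·89 + 1 ≡ 1 (mod 89).
Check: φ(1) = 56·1 + 33 = 89 = 1·89 + 0 ≡ 0 (mod 89).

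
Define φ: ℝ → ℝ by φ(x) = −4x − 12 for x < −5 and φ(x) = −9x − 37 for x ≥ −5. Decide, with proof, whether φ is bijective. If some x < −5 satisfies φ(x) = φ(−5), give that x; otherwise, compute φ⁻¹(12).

Both pieces are strictly decreasing (slopes −4 and −9), so each is injective on its own interval.
The left piece maps (−∞, −5) onto (8, ∞); the right piece maps [−5, ∞) onto (−∞, 8].
Since 8 = 8, the images partition ℝ: φ is injective and surjective, hence bijective.
Because the two images are disjoint, no x < −5 has φ(x) = φ(−5), so we compute φ⁻¹(12): 12 lies in (8, ∞), so solve −4x − 12 = 12: x = (12 + 12)/(−4) = −6.

-6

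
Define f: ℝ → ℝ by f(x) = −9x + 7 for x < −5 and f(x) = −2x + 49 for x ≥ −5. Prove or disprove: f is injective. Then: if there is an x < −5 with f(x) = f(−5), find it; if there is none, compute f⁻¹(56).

-52/9

Both pieces are strictly decreasing (slopes −9 and −2), so each is injective on its own interval.
The left piece maps (−∞, −5) onto (52, ∞); the right piece maps [−5, ∞) onto (−∞, 59].
These images overlap. In particular f(−5) = 59 (right piece), and solving −9x + 7 = 59 on the left piece gives x = −52/9 < −5.
So f(−52/9) = f(−5) with −52/9 ≠ −5, and f is not injective. This x = −52/9 is the requested value below −5.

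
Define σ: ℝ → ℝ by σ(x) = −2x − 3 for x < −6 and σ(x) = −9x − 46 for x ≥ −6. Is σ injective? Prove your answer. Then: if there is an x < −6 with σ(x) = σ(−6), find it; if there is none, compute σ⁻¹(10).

Both pieces are strictly decreasing (slopes −2 and −9), so each is injective on its own interval.
The left piece maps (−∞, −6) onto (9, ∞); the right piece maps [−6, ∞) onto (−∞, 8].
These images are disjoint, so no value is attained by both pieces. Therefore σ is injective.
Because the two images are disjoint, no x < −6 has σ(x) = σ(−6), so we compute σ⁻¹(10): 10 lies in (9, ∞), so solve −2x − 3 = 10: x = (10 + 3)/(−2) = −13/2.

-13/2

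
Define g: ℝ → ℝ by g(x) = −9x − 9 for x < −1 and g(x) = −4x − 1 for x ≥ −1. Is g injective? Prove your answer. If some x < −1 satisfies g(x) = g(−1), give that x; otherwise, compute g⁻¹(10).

-4/3

Both pieces are strictly decreasing (slopes −9 and −4), so each is injective on its own interval.
The left piece maps (−∞, −1) onto (0, ∞); the right piece maps [−1, ∞) onto (−∞, 3].
These images overlap. In particular g(−1) = 3 (right piece), and solving −9x − 9 = 3 on the left piece gives x = −4/3 < −1.
So g(−4/3) = g(−1) with −4/3 ≠ −1, and g is not injective. This x = −4/3 is the requested value below −1.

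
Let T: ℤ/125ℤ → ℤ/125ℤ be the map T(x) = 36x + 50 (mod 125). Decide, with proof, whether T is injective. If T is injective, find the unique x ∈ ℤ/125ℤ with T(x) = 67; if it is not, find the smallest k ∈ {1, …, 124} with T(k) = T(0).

Recall that T is injective if T(x_1) = T(x_2) implies x_1 = x_2.
If T(x_1) = T(x_2), then 36x_1 ≡ 36x_2 (mod 125). Because gcd(36, 125) = 1, we may cancel 36 to get x_1 ≡ x_2 (mod 125).
So T is injective.
We now compute 36⁻¹ mod 125 explicitly. Euclid's algorithm: 125 = 3·36 + 17, 36 = 2·17 + 2, 17 = 8·2 + 1; back-substituting gives 1 = 66·36 − 19·125, so 36⁻¹ ≡ 66 (mod 125).
Since T is injective, we find T⁻¹(67): we need 36x ≡ 67 − 50 ≡ 17 (mod 125). Using 36⁻¹ = 66: x ≡ 66·17 = 1122 = 8·125 + 122, so x = 122.
Check: T(122) = 36·122 + 50 = 4442 = 35·125 + 67 ≡ 67 (mod 125).

122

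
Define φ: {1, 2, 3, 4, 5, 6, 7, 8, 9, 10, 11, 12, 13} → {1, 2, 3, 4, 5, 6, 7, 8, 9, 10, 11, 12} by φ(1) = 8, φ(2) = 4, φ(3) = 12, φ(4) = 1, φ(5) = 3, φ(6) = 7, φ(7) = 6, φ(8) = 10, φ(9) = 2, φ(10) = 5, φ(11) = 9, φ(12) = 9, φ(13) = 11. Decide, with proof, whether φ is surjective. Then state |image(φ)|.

12

Every element of the codomain has a preimage: 1 = φ(4), 2 = φ(9), 3 = φ(5), 4 = φ(2), 5 = φ(10), 6 = φ(7), 7 = φ(6), 8 = φ(1), 9 = φ(11), 10 = φ(8), 11 = φ(13), 12 = φ(3).
Hence φ is surjective.
The image of φ is {1, 2, 3, 4, 5, 6, 7, 8, 9, 10, 11, 12}, which has 12 elements.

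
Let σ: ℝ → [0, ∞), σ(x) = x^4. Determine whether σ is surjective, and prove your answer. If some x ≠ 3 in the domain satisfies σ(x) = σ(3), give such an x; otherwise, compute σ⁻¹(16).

-3

For any y ∈ [0, ∞), x = y^{1/4} ∈ ℝ satisfies x^4 = y, so σ is surjective.
For the follow-up, such an x exists: taking x = −3 ∈ ℝ gives σ(−3) = 81 = σ(3) with −3 ≠ 3.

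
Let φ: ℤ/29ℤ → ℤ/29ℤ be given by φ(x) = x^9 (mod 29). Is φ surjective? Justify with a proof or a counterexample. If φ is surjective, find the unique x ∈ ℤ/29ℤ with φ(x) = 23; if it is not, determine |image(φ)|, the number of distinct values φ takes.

20

Since 29 is prime, the nonzero elements of ℤ/29ℤ form a cyclic group of order 28.
As gcd(9, 28) = 1, raising to the 9th power is a bijection on this group: if u^9 ≡ v^9 then (uv^{−1})^9 = 1, and the only element of order dividing gcd(9, 28) = 1 is 1, so u = v.
With φ(0) = 0 this makes φ injective on all of ℤ/29ℤ, hence bijective (finite equal-size domain and codomain). In particular φ is surjective.
Since φ is surjective, we find the preimage of 23. The inverse of x ↦ x^9 on (ℤ/29ℤ)^× is x ↦ x^25, because 9·25 = 225 = 8·28 + 1 ≡ 1 (mod 28) and x^{28} = 1 for x ≠ 0 (Fermat). So φ⁻¹(23) = 23^25 mod 29.
Repeated squaring mod 29: 23^1 ≡ 23, 23^2 ≡ 23² = 529 ≡ 7, 23^4 ≡ 7² = 49 ≡ 20, 23^8 ≡ 20² = 400 ≡ 23, 23^16 ≡ 23² = 529 ≡ 7. Since 25 = 16 + 8 + 1, 23^25 ≡ 7·23·23: 7·23 = 161 ≡ 16, then 16·23 = 368 ≡ 20. So 23^25 ≡ 20 (mod 29).
Hence φ⁻¹(23) = 20.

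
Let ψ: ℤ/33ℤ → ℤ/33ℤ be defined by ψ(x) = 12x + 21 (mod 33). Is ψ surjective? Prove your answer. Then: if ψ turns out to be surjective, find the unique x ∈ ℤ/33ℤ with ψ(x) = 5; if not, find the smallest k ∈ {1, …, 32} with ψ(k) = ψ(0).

Since gcd(12, 33) = 3, we have 12x ≡ 0 (mod 3) for all x, so ψ(x) ≡ 0 (mod 3).
But 1 ≢ 0 (mod 3), so 1 ∈ ℤ/33ℤ has no preimage. Hence ψ is not surjective.
Since ψ is not surjective, we find the least positive k with ψ(k) = ψ(0): this means 12k ≡ 0 (mod 33), i.e. 33 ∣ 12k. Since gcd(12, 33) = 3, dividing through by 3 this holds exactly when 11 ∣ 4k, and as gcd(4, 11) = 1, exactly when 11 ∣ k.
The smallest positive such k is 11.

11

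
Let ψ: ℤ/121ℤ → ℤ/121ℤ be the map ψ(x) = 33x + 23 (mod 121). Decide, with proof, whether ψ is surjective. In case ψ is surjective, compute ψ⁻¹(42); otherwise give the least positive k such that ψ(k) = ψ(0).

Since gcd(33, 121) = 11, we have 33x ≡ 0 (mod 11) for all x, so ψ(x) ≡ 1 (mod 11).
But 0 ≢ 1 (mod 11), so 0 ∈ ℤ/121ℤ has no preimage. Hence ψ is not surjective.
Since ψ is not surjective, we find the least positive k with ψ(k) = ψ(0): this means 33k ≡ 0 (mod 121), i.e. 121 ∣ 33k. Since gcd(33, 121) = 11, dividing through by 11 this holds exactly when 11 ∣ 3k, and as gcd(3, 11) = 1, exactly when 11 ∣ k.
The smallest positive such k is 11.

11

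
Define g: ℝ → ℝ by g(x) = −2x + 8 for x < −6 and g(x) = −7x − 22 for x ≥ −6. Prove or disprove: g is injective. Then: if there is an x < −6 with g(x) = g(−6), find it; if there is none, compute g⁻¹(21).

Both pieces are strictly decreasing (slopes −2 and −7), so each is injective on its own interval.
The left piece maps (−∞, −6) onto (20, ∞); the right piece maps [−6, ∞) onto (−∞, 20].
These images are disjoint, so no value is attained by both pieces. Hence g is injective.
Because the two images are disjoint, no x < −6 has g(x) = g(−6), so we compute g⁻¹(21): 21 lies in (20, ∞), so solve −2x + 8 = 21: x = (21 − 8)/(−2) = −13/2.

-13/2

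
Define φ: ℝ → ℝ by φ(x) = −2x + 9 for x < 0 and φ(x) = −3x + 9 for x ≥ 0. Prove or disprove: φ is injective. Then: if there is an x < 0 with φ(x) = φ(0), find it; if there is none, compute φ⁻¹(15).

Both pieces are strictly decreasing (slopes −2 and −3), so each is injective on its own interval.
The left piece maps (−∞, 0) onto (9, ∞); the right piece maps [0, ∞) onto (−∞, 9].
These images are disjoint, so no value is attained by both pieces. Thus φ is injective.
Because the two images are disjoint, no x < 0 has φ(x) = φ(0), so we compute φ⁻¹(15): 15 lies in (9, ∞), so solve −2x + 9 = 15: x = (15 − 9)/(−2) = −3.

-3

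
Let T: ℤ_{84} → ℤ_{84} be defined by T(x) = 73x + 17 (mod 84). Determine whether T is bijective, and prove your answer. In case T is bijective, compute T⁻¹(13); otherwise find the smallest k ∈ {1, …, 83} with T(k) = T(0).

8

If T(u) = T(v), then 73u ≡ 73v (mod 84). Because gcd(73, 84) = 1, we may cancel 73 to get u ≡ v (mod 84).
We now compute 73⁻¹ mod 84 explicitly. Euclid's algorithm: 84 = 1·73 + 11, 73 = 6·11 + 7, 11 = 1·7 + 4, 7 = 1·4 + 3, 4 = 1·3 + 1; back-substituting gives 1 = 61·73 − 53·84, so 73⁻¹ ≡ 61 (mod 84).
For any y ∈ ℤ_{84}, x = 61(y − 17) mod 84 satisfies T(x) = 73·61(y − 17) + 17 ≡ y (since 73·61 ≡ 1 mod 84). So every y has a preimage.
Hence T is bijective.
Since T is bijective, we find T⁻¹(13): we need 73x ≡ 13 − 17 ≡ 80 (mod 84). Using 73⁻¹ = 61: x ≡ 61·80 = 4880 = 58·84 + 8, so x = 8.
Check: T(8) = 73·8 + 17 = 601 = 7·84 + 13 ≡ 13 (mod 84).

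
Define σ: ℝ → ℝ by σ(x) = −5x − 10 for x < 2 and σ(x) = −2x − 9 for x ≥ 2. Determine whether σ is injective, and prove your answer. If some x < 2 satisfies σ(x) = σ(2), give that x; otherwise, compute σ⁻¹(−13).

3/5

Both pieces are strictly decreasing (slopes −5 and −2), so each is injective on its own interval.
The left piece maps (−∞, 2) onto (−20, ∞); the right piece maps [2, ∞) onto (−∞, −13].
These images overlap. In particular σ(2) = −13 (right piece), and solving −5x − 10 = −13 on the left piece gives x = 3/5 < 2.
So σ(3/5) = σ(2) with 3/5 ≠ 2, and σ is not injective. This x = 3/5 is the requested value below 2.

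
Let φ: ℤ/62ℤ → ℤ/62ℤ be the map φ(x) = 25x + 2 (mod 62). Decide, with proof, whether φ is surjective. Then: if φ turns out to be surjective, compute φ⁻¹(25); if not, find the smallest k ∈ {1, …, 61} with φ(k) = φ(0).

53

Since gcd(25, 62) = 1, 25 is invertible modulo 62. Euclid's algorithm: 62 = 2·25 + 12, 25 = 2·12 + 1; back-substituting gives 1 = 5·25 − 2·62, so 25⁻¹ ≡ 5 (mod 62).
For any y ∈ ℤ/62ℤ, x = 5(y − 2) mod 62 satisfies φ(x) = 25·5(y − 2) + 2 ≡ y (since 25·5 ≡ 1 mod 62). So every y has a preimage.
Therefore φ is surjective.
Since φ is surjective, we find φ⁻¹(25): we need 25x ≡ 25 − 2 ≡ 23 (mod 62). Using 25⁻¹ = 5: x ≡ 5·23 = 115 = 1·62 + 53, so x = 53.
Check: φ(53) = 25·53 + 2 = 1327 = 21·62 + 25 ≡ 25 (mod 62).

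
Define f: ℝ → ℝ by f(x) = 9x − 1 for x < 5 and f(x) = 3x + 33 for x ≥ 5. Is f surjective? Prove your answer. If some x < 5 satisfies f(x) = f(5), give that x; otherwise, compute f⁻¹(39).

Both pieces are strictly increasing (slopes 9 and 3), so each is injective on its own interval.
The left piece maps (−∞, 5) onto (−∞, 44); the right piece maps [5, ∞) onto [48, ∞).
The union (−∞, 44) ∪ [48, ∞) omits the interval between 44 and 48; in particular 44 has no preimage. So f is not surjective.
Because the two images are disjoint, no x < 5 has f(x) = f(5), so we compute f⁻¹(39): 39 lies in (−∞, 44), so solve 9x − 1 = 39: x = (39 + 1)/9 = 40/9.

40/9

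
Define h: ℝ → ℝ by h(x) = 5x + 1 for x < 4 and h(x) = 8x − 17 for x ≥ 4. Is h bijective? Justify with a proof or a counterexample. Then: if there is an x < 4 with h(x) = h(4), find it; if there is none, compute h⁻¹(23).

Both pieces are strictly increasing (slopes 5 and 8), so each is injective on its own interval.
The left piece maps (−∞, 4) onto (−∞, 21); the right piece maps [4, ∞) onto [15, ∞).
These images overlap. In particular h(4) = 15 (right piece), and solving 5x + 1 = 15 on the left piece gives x = 14/5 < 4.
So h(14/5) = h(4) with 14/5 ≠ 4, and h is not injective, hence not bijective. This x = 14/5 is the requested value below 4.

14/5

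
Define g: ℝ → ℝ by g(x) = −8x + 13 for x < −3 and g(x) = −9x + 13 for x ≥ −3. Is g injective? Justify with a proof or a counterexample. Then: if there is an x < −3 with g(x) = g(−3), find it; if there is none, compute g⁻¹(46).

Both pieces are strictly decreasing (slopes −8 and −9), so each is injective on its own interval.
The left piece maps (−∞, −3) onto (37, ∞); the right piece maps [−3, ∞) onto (−∞, 40].
These images overlap. In particular g(−3) = 40 (right piece), and solving −8x + 13 = 40 on the left piece gives x = −27/8 < −3.
So g(−27/8) = g(−3) with −27/8 ≠ −3, and g is not injective. This x = −27/8 is the requested value below −3.

-27/8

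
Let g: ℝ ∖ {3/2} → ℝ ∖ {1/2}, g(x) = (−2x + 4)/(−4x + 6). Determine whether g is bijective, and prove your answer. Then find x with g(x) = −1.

Suppose g(x_1) = g(x_2). Cross-multiplying: (−2x_1 + 4)(−4x_2 + 6) = (−2x_2 + 4)(−4x_1 + 6).
Expanding both sides and cancelling the symmetric terms leaves 4·(x_1 − x_2) = 0. Since 4 ≠ 0, x_1 = x_2. Hence g is injective.
For any y ≠ 1/2, solving y(−4x + 6) = −2x + 4 for x gives a well-defined x ≠ 3/2. So g is surjective.
Thus g is bijective.
Solving g(x) = −1: cross-multiplying gives −2x + 4 = −1(−4x + 6), which rearranges to −6x = −10, so x = 5/3.

5/3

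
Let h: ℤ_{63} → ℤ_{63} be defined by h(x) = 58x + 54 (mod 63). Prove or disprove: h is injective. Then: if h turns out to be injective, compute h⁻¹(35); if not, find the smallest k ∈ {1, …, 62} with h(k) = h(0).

If h(a) = h(b), then 58a ≡ 58b (mod 63). Because gcd(58, 63) = 1, we may cancel 58 to get a ≡ b (mod 63).
So h is injective.
We now compute 58⁻¹ mod 63 explicitly. Euclid's algorithm: 63 = 1·58 + 5, 58 = 11·5 + 3, 5 = 1·3 + 2, 3 = 1·2 + 1; back-substituting gives 1 = 25·58 − 23·63, so 58⁻¹ ≡ 25 (mod 63).
Since h is injective, we find h⁻¹(35): we need 58x ≡ 35 − 54 ≡ 44 (mod 63). Using 58⁻¹ = 25: x ≡ 25·44 = 1100 = 17·63 + 29, so x = 29.
Check: h(29) = 58·29 + 54 = 1736 = 27·63 + 35 ≡ 35 (mod 63).

29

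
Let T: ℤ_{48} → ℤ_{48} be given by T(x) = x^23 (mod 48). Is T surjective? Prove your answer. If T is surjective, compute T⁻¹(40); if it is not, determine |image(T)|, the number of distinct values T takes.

27

T(0) = 0^23 = 0.
T(6): Repeated squaring mod 48: 6^1 ≡ 6, 6^2 ≡ 6² = 36, 6^4 ≡ 36² = 1296 ≡ 0, 6^8 ≡ 0² = 0, 6^16 ≡ 0² = 0. Since 23 = 16 + 4 + 2 + 1, 6^23 ≡ 0·0·36·6: 0·0 = 0, then 0·36 = 0, then 0·6 = 0. So 6^23 ≡ 0 (mod 48).
So T(0) = T(6) = 0 while 0 ≠ 6, hence T is not injective.
A non-injective map from the 48-element set ℤ_{48} to itself takes at most 47 distinct values, so it cannot be surjective. So T is not surjective.
Since T is not surjective, we determine |image(T)|. Computing x^23 mod 48 for each x (by repeated squaring, reducing mod 48 at every step), the values T(0), T(1), …, T(47) are: 0, 1, 32, 27, 16, 29, 0, 7, 32, 9, 16, 35, 0, 37, 32, 15, 16, 17, 0, 43, 32, 45, 16, 23, 0, 25, 32, 3, 16, 5, 0, 31, 32, 33, 16, 11, 0, 13, 32, 39, 16, 41, 0, 19, 32, 21, 16, 47.
The distinct values are {0, 1, 3, 5, 7, 9, 11, 13, 15, 16, 17, 19, 21, 23, 25, 27, 29, 31, 32, 33, 35, 37, 39, 41, 43, 45, 47}; there are 27 of them.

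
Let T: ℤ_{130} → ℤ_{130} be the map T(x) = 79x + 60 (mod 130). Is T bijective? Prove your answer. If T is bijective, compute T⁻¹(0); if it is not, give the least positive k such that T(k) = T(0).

70

If T(s) = T(t), then 79s ≡ 79t (mod 130). Because gcd(79, 130) = 1, we may cancel 79 to get s ≡ t (mod 130).
We now compute 79⁻¹ mod 130 explicitly. Euclid's algorithm: 130 = 1·79 + 51, 79 = 1·51 + 28, 51 = 1·28 + 23, 28 = 1·23 + 5, 23 = 4·5 + 3, 5 = 1·3 + 2, 3 = 1·2 + 1; back-substituting gives 1 = 79·79 − 48·130, so 79⁻¹ ≡ 79 (mod 130).
Then y ↦ 79(y − 60) is a two-sided inverse to T, so every y ∈ ℤ_{130} has a preimage.
So T is bijective.
Since T is bijective, we find T⁻¹(0): we need 79x ≡ 0 − 60 ≡ 70 (mod 130). Using 79⁻¹ = 79: x ≡ 79·70 = 5530 = 42·130 + 70, so x = 70.
Check: T(70) = 79·70 + 60 = 5590 = 43·130 + 0 ≡ 0 (mod 130).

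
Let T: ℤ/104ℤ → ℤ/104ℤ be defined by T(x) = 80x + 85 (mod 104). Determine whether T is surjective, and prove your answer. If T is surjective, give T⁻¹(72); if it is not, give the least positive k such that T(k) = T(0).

Since gcd(80, 104) = 8, we have 80x ≡ 0 (mod 8) for all x, so T(x) ≡ 5 (mod 8).
But 0 ≢ 5 (mod 8), so 0 ∈ ℤ/104ℤ has no preimage. Thus T is not surjective.
Since T is not surjective, we find the least positive k with T(k) = T(0): this means 80k ≡ 0 (mod 104), i.e. 104 ∣ 80k. Since gcd(80, 104) = 8, dividing through by 8 this holds exactly when 13 ∣ 10k, and as gcd(10, 13) = 1, exactly when 13 ∣ k.
The smallest positive such k is 13.

13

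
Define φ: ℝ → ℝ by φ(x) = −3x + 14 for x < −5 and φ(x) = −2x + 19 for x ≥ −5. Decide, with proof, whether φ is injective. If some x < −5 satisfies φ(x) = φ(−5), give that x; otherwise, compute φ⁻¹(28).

Both pieces are strictly decreasing (slopes −3 and −2), so each is injective on its own interval.
The left piece maps (−∞, −5) onto (29, ∞); the right piece maps [−5, ∞) onto (−∞, 29].
These images are disjoint, so no value is attained by both pieces. Thus φ is injective.
Because the two images are disjoint, no x < −5 has φ(x) = φ(−5), so we compute φ⁻¹(28): 28 lies in (−∞, 29], so solve −2x + 19 = 28: x = (28 − 19)/(−2) = −9/2.

-9/2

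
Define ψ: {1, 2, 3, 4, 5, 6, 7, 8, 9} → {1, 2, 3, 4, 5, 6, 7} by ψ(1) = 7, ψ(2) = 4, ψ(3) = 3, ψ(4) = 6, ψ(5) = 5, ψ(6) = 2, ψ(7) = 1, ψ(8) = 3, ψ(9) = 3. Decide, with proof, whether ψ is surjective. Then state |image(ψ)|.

7

Every element of the codomain has a preimage: 1 = ψ(7), 2 = ψ(6), 3 = ψ(3), 4 = ψ(2), 5 = ψ(5), 6 = ψ(4), 7 = ψ(1).
Thus ψ is surjective.
The image of ψ is {1, 2, 3, 4, 5, 6, 7}, which has 7 elements.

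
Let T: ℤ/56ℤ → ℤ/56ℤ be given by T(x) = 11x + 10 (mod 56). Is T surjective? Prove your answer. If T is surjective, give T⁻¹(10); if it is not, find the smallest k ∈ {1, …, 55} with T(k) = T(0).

0

Recall: surjectivity means every element of the codomain has a preimage under T.
Since gcd(11, 56) = 1, 11 is invertible modulo 56. Euclid's algorithm: 56 = 5·11 + 1; back-substituting gives 1 = 51·11 − 10·56, so 11⁻¹ ≡ 51 (mod 56).
For any y ∈ ℤ/56ℤ, x = 51(y − 10) mod 56 satisfies T(x) = 11·51(y − 10) + 10 ≡ y (since 11·51 ≡ 1 mod 56). So every y has a preimage.
Thus T is surjective.
Since T is surjective, we find T⁻¹(10): we need 11x ≡ 10 − 10 ≡ 0 (mod 56). Using 11⁻¹ = 51: x ≡ 51·0 = 0, so x = 0.
Check: T(0) = 11·0 + 10 = 10 ≡ 10 (mod 56).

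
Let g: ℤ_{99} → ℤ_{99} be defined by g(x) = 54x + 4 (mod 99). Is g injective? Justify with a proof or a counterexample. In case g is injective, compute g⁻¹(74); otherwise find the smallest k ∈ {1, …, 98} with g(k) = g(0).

By definition, g is injective if g(a) = g(b) implies a = b.
We have gcd(54, 99) = 9 > 1. Taking a = 0 and b = 11: g(0) = 4 and g(11) = 54·11 + 4 = 598 ≡ 4 (mod 99).
So g(0) = g(11) while 0 ≠ 11, therefore g is not injective.
Since g is not injective, we find the least positive k with g(k) = g(0): this means 54k ≡ 0 (mod 99), i.e. 99 ∣ 54k. Since gcd(54, 99) = 9, dividing through by 9 this holds exactly when 11 ∣ 6k, and as gcd(6, 11) = 1, exactly when 11 ∣ k.
The smallest positive such k is 11.

11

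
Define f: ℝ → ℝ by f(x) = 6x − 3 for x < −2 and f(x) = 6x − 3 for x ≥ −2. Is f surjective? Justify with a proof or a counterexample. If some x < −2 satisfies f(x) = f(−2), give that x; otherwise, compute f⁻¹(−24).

Both pieces are strictly increasing (slopes 6 and 6), so each is injective on its own interval.
The left piece maps (−∞, −2) onto (−∞, −15); the right piece maps [−2, ∞) onto [−15, ∞).
These images together cover ℝ, so f is surjective.
Because the two images are disjoint, no x < −2 has f(x) = f(−2), so we compute f⁻¹(−24): −24 lies in (−∞, −15), so solve 6x − 3 = −24: x = (−24 + 3)/6 = −7/2.

-7/2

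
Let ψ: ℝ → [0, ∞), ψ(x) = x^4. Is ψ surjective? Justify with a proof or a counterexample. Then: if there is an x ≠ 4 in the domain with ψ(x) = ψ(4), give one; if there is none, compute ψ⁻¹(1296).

For any y ∈ [0, ∞), x = y^{1/4} ∈ ℝ satisfies x^4 = y, so ψ is surjective.
For the follow-up, such an x exists: taking x = −4 ∈ ℝ gives ψ(−4) = 256 = ψ(4) with −4 ≠ 4.

-4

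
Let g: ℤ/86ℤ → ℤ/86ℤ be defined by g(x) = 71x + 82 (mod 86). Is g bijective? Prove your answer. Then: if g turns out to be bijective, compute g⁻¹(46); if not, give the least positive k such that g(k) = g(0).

Suppose g(a) = g(b) in ℤ/86ℤ. Then 71a + 82 ≡ 71b + 82 (mod 86), so 71(a − b) ≡ 0 (mod 86).
Since gcd(71, 86) = 1, 71 is invertible modulo 86, hence a − b ≡ 0 (mod 86), i.e. a = b.
We now compute 71⁻¹ mod 86 explicitly. Euclid's algorithm: 86 = 1·71 + 15, 71 = 4·15 + 11, 15 = 1·11 + 4, 11 = 2·4 + 3, 4 = 1·3 + 1; back-substituting gives 1 = 63·71 − 52·86, so 71⁻¹ ≡ 63 (mod 86).
For any y ∈ ℤ/86ℤ, x = 63(y − 82) mod 86 satisfies g(x) = 71·63(y − 82) + 82 ≡ y (since 71·63 ≡ 1 mod 86). So every y has a preimage.
Therefore g is bijective.
Since g is bijective, we compute g⁻¹(46): solve 71x + 82 ≡ 46 (mod 86), i.e. 71x ≡ 50 (mod 86).
Multiplying by 71⁻¹ = 63 gives x ≡ 63·50 = 3150 = 36·86 + 54 ≡ 54 (mod 86).
Check: g(54) = 71·54 + 82 = 3916 = 45·86 + 46 ≡ 46 (mod 86).

54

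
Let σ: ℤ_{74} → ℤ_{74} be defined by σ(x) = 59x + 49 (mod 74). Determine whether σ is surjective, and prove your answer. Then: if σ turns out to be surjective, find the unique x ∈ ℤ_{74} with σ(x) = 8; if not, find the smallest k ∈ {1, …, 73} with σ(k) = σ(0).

57

Since gcd(59, 74) = 1, 59 is invertible modulo 74. Euclid's algorithm: 74 = 1·59 + 15, 59 = 3·15 + 14, 15 = 1·14 + 1; back-substituting gives 1 = 69·59 − 55·74, so 59⁻¹ ≡ 69 (mod 74).
For any y ∈ ℤ_{74}, x = 69(y − 49) mod 74 satisfies σ(x) = 59·69(y − 49) + 49 ≡ y (since 59·69 ≡ 1 mod 74). So every y has a preimage.
Hence σ is surjective.
Since σ is surjective, we find σ⁻¹(8): we need 59x ≡ 8 − 49 ≡ 33 (mod 74). Using 59⁻¹ = 69: x ≡ 69·33 = 2277 = 30·74 + 57, so x = 57.
Check: σ(57) = 59·57 + 49 = 3412 = 46·74 + 8 ≡ 8 (mod 74).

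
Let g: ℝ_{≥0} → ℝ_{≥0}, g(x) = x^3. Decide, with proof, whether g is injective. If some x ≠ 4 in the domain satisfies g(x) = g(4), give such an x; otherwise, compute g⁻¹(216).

On ℝ_{≥0}, x ↦ x^3 is strictly increasing, so g(x_1) = g(x_2) forces x_1 = x_2. Thus g is injective.
Since x ↦ x^3 is strictly increasing on ℝ_{≥0}, it is injective there, so no x ≠ 4 in the domain has g(x) = g(4). We therefore compute g⁻¹(216) = 216^{1/3} = 6 (indeed 6^3 = 216).

6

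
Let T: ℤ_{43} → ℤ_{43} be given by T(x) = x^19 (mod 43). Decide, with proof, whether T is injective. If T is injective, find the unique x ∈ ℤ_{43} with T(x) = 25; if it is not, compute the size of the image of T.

Since 43 is prime, the nonzero elements of ℤ_{43} form a cyclic group of order 42.
As gcd(19, 42) = 1, raising to the 19th power is a bijection on this group: if u^19 ≡ v^19 then (uv^{−1})^19 = 1, and the only element of order dividing gcd(19, 42) = 1 is 1, so u = v.
With T(0) = 0 this makes T injective on all of ℤ_{43}, hence bijective (finite equal-size domain and codomain). In particular T is injective.
Since T is injective, we find the preimage of 25. The inverse of x ↦ x^19 on (ℤ_{43})^× is x ↦ x^31, because 19·31 = 589 = 14·42 + 1 ≡ 1 (mod 42) and x^{42} = 1 for x ≠ 0 (Fermat). So T⁻¹(25) = 25^31 mod 43.
Repeated squaring mod 43: 25^1 ≡ 25, 25^2 ≡ 25² = 625 ≡ 23, 25^4 ≡ 23² = 529 ≡ 13, 25^8 ≡ 13² = 169 ≡ 40, 25^16 ≡ 40² = 1600 ≡ 9. Since 31 = 16 + 8 + 4 + 2 + 1, 25^31 ≡ 9·40·13·23·25: 9·40 = 360 ≡ 16, then 16·13 = 208 ≡ 36, then 36·23 = 828 ≡ 11, then 11·25 = 275 ≡ 17. So 25^31 ≡ 17 (mod 43).
Hence T⁻¹(25) = 17.

17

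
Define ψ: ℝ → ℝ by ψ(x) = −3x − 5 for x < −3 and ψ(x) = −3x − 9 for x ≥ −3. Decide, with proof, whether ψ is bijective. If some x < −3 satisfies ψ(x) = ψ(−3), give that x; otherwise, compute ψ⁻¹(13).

-6

Both pieces are strictly decreasing (slopes −3 and −3), so each is injective on its own interval.
The left piece maps (−∞, −3) onto (4, ∞); the right piece maps [−3, ∞) onto (−∞, 0].
The images leave a gap (4 has no preimage), so ψ is not surjective, hence not bijective.
Because the two images are disjoint, no x < −3 has ψ(x) = ψ(−3), so we compute ψ⁻¹(13): 13 lies in (4, ∞), so solve −3x − 5 = 13: x = (13 + 5)/(−3) = −6.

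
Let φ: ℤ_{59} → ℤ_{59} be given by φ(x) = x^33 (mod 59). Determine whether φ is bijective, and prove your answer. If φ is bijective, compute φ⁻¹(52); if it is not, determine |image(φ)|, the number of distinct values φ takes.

14

Since 59 is prime, the nonzero elements of ℤ_{59} form a cyclic group of order 58.
As gcd(33, 58) = 1, raising to the 33rd power is a bijection on this group: if a^33 ≡ b^33 then (ab^{−1})^33 = 1, and the only element of order dividing gcd(33, 58) = 1 is 1, so a = b.
With φ(0) = 0 this makes φ injective on all of ℤ_{59}, hence bijective (finite equal-size domain and codomain). In particular φ is bijective.
Since φ is bijective, we find the preimage of 52. The inverse of x ↦ x^33 on (ℤ_{59})^× is x ↦ x^51, because 33·51 = 1683 = 29·58 + 1 ≡ 1 (mod 58) and x^{58} = 1 for x ≠ 0 (Fermat). So φ⁻¹(52) = 52^51 mod 59.
Repeated squaring mod 59: 52^1 ≡ 52, 52^2 ≡ 52² = 2704 ≡ 49, 52^4 ≡ 49² = 2401 ≡ 41, 52^8 ≡ 41² = 1681 ≡ 29, 52^16 ≡ 29² = 841 ≡ 15, 52^32 ≡ 15² = 225 ≡ 48. Since 51 = 32 + 16 + 2 + 1, 52^51 ≡ 48·15·49·52: 48·15 = 720 ≡ 12, then 12·49 = 588 ≡ 57, then 57·52 = 2964 ≡ 14. So 52^51 ≡ 14 (mod 59).
Hence φ⁻¹(52) = 14.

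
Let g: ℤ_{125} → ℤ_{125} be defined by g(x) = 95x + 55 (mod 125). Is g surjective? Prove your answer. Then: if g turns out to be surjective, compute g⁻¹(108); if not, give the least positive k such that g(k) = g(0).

25

Recall: surjectivity means every element of the codomain has a preimage under g.
Since gcd(95, 125) = 5, we have 95x ≡ 0 (mod 5) for all x, so g(x) ≡ 0 (mod 5).
But 1 ≢ 0 (mod 5), so 1 ∈ ℤ_{125} has no preimage. Hence g is not surjective.
Since g is not surjective, we find the least positive k with g(k) = g(0): this means 95k ≡ 0 (mod 125), i.e. 125 ∣ 95k. Since gcd(95, 125) = 5, dividing through by 5 this holds exactly when 25 ∣ 19k, and as gcd(19, 25) = 1, exactly when 25 ∣ k.
The smallest positive such k is 25.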